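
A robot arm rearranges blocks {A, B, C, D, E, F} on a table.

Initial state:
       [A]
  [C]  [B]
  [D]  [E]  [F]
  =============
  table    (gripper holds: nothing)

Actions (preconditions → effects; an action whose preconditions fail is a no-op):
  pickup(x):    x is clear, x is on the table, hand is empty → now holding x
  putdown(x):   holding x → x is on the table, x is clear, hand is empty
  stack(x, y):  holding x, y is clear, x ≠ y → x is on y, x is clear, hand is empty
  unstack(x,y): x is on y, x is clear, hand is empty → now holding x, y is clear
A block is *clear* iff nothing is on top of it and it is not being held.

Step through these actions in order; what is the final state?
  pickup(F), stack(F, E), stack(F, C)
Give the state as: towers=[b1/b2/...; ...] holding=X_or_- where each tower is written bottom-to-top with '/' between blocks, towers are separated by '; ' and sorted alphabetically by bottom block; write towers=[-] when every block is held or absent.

towers=[D/C/F; E/B/A] holding=-

step 1 (pickup(F)): towers=[D/C; E/B/A] holding=F
step 2 (stack(F, E)) [no-op]: towers=[D/C; E/B/A] holding=F
step 3 (stack(F, C)): towers=[D/C/F; E/B/A] holding=-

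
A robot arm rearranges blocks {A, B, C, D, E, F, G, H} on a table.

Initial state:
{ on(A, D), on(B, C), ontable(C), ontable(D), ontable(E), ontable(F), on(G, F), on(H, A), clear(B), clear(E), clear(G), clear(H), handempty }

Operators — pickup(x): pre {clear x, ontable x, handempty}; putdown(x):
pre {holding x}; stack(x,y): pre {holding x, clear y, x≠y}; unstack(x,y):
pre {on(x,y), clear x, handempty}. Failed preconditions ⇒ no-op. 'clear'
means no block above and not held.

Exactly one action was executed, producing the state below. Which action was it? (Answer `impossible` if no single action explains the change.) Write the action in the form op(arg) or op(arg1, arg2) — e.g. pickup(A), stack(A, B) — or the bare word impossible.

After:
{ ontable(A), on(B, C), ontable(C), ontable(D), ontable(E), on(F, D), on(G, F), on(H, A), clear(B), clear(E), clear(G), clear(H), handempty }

impossible

target: towers=[A/H; C/B; D/F/G; E] holding=-
     unstack(G, F) → towers=[C/B; D/A/H; E; F] holding=G
         pickup(E) → towers=[C/B; D/A/H; F/G] holding=E
     unstack(H, A) → towers=[C/B; D/A; E; F/G] holding=H
     unstack(B, C) → towers=[C; D/A/H; E; F/G] holding=B
none of the 4 applicable actions match → impossible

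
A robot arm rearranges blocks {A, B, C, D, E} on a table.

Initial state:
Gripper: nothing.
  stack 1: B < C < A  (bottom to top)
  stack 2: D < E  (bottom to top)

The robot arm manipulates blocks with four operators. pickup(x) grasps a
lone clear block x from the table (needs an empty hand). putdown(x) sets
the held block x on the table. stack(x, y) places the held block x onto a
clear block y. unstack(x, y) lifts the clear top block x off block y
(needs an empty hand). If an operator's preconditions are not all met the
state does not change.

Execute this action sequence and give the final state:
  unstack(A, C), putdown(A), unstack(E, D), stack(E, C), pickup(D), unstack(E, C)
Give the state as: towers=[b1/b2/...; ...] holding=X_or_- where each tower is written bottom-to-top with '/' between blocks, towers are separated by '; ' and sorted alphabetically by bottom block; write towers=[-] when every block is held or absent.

step 1 (unstack(A, C)): towers=[B/C; D/E] holding=A
step 2 (putdown(A)): towers=[A; B/C; D/E] holding=-
step 3 (unstack(E, D)): towers=[A; B/C; D] holding=E
step 4 (stack(E, C)): towers=[A; B/C/E; D] holding=-
step 5 (pickup(D)): towers=[A; B/C/E] holding=D
step 6 (unstack(E, C)) [no-op]: towers=[A; B/C/E] holding=D

towers=[A; B/C/E] holding=D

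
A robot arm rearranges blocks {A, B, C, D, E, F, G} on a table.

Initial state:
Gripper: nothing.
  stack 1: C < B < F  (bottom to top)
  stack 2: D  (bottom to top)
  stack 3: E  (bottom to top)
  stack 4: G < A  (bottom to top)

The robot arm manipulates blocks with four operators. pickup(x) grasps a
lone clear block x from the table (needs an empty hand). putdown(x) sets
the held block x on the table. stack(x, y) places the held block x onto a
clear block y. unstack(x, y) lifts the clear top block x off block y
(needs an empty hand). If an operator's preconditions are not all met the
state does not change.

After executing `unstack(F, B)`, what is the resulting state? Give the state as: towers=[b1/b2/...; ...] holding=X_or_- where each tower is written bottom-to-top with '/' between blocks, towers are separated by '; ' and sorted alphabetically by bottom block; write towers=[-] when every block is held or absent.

towers=[C/B; D; E; G/A] holding=F

before: towers=[C/B/F; D; E; G/A] holding=-
pre[unstack(F, B)]: on(F,B) ok, clear(F) ok, handempty ok
all met → apply unstack(F, B)
after:  towers=[C/B; D; E; G/A] holding=F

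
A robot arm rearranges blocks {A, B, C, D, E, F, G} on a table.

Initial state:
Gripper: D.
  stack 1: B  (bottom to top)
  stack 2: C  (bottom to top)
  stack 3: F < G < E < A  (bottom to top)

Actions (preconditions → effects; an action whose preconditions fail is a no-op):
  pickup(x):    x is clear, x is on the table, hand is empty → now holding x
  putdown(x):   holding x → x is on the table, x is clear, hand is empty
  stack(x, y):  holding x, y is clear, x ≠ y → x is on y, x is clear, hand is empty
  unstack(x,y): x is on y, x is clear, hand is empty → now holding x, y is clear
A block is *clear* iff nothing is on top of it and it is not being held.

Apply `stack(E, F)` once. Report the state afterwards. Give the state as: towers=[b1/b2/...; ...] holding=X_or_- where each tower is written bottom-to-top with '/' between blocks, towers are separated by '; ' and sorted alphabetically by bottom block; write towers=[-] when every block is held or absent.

towers=[B; C; F/G/E/A] holding=D

before: towers=[B; C; F/G/E/A] holding=D
pre[stack(E, F)]: holding(E) no, clear(F) no, E≠F yes
holding(E), clear(F) unmet → stack(E, F) is a no-op
after:  towers=[B; C; F/G/E/A] holding=D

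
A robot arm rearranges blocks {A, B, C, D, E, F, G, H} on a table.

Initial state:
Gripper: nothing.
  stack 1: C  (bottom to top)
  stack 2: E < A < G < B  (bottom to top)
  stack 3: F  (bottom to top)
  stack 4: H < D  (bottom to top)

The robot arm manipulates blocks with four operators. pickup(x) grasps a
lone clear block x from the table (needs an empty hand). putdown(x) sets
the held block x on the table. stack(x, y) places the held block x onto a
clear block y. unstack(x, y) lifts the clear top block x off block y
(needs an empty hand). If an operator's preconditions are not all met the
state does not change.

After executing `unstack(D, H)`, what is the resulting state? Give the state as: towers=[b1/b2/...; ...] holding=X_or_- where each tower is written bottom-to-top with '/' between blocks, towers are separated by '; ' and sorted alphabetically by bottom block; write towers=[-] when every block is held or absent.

before: towers=[C; E/A/G/B; F; H/D] holding=-
pre[unstack(D, H)]: on(D,H) ✓, clear(D) ✓, handempty ✓
all met → apply unstack(D, H)
after:  towers=[C; E/A/G/B; F; H] holding=D

towers=[C; E/A/G/B; F; H] holding=D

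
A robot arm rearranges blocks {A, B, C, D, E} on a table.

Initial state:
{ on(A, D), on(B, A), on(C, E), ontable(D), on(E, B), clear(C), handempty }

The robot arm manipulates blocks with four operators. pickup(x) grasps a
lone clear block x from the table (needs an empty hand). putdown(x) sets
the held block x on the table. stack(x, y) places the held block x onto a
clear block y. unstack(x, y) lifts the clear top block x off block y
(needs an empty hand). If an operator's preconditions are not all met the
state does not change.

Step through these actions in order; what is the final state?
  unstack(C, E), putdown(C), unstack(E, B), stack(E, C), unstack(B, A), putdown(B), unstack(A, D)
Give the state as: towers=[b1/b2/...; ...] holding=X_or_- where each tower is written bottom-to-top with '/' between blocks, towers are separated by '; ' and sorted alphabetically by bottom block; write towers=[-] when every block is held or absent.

towers=[B; C/E; D] holding=A

step 1 (unstack(C, E)): towers=[D/A/B/E] holding=C
step 2 (putdown(C)): towers=[C; D/A/B/E] holding=-
step 3 (unstack(E, B)): towers=[C; D/A/B] holding=E
step 4 (stack(E, C)): towers=[C/E; D/A/B] holding=-
step 5 (unstack(B, A)): towers=[C/E; D/A] holding=B
step 6 (putdown(B)): towers=[B; C/E; D/A] holding=-
step 7 (unstack(A, D)): towers=[B; C/E; D] holding=A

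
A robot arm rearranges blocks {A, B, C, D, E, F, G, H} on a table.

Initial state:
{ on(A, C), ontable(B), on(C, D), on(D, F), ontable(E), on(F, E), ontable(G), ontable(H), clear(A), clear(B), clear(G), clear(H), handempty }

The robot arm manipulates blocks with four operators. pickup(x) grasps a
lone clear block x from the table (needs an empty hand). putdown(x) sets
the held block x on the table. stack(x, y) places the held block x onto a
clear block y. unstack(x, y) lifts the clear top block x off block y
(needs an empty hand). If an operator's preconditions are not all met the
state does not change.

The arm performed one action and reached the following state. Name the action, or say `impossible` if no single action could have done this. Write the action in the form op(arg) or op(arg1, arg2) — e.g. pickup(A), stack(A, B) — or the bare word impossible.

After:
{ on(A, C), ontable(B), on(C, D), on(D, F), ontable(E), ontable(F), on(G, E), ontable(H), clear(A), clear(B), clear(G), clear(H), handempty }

target: towers=[B; E/G; F/D/C/A; H] holding=-
         pickup(G) → towers=[B; E/F/D/C/A; H] holding=G
     unstack(A, C) → towers=[B; E/F/D/C; G; H] holding=A
         pickup(H) → towers=[B; E/F/D/C/A; G] holding=H
         pickup(B) → towers=[E/F/D/C/A; G; H] holding=B
none of the 4 applicable actions match → impossible

impossible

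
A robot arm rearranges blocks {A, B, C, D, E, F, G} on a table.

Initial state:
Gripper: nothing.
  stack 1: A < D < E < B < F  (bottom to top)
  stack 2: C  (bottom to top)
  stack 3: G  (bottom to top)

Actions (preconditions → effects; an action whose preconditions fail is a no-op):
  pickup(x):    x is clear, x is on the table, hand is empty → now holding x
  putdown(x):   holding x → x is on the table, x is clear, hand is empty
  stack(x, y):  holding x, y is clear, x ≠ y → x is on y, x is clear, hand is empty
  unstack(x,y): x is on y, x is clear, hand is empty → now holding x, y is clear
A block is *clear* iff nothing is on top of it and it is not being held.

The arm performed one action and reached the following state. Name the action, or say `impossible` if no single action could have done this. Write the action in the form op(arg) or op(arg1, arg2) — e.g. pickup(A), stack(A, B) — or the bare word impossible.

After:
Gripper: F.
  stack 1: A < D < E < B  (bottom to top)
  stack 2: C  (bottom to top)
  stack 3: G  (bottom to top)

target: towers=[A/D/E/B; C; G] holding=F
     unstack(F, B) → towers=[A/D/E/B; C; G] holding=F  ← match
         pickup(G) → towers=[A/D/E/B/F; C] holding=G
         pickup(C) → towers=[A/D/E/B/F; G] holding=C

unstack(F, B)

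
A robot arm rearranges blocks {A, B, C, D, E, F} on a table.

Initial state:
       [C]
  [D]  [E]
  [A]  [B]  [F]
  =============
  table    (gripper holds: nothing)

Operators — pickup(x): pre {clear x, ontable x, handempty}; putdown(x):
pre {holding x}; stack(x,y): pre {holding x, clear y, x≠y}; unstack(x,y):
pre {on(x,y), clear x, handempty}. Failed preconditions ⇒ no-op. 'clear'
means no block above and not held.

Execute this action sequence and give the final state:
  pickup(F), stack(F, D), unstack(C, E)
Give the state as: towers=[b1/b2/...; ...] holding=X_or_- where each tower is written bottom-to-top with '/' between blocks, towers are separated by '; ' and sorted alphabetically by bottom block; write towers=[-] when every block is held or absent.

towers=[A/D/F; B/E] holding=C

step 1 (pickup(F)): towers=[A/D; B/E/C] holding=F
step 2 (stack(F, D)): towers=[A/D/F; B/E/C] holding=-
step 3 (unstack(C, E)): towers=[A/D/F; B/E] holding=C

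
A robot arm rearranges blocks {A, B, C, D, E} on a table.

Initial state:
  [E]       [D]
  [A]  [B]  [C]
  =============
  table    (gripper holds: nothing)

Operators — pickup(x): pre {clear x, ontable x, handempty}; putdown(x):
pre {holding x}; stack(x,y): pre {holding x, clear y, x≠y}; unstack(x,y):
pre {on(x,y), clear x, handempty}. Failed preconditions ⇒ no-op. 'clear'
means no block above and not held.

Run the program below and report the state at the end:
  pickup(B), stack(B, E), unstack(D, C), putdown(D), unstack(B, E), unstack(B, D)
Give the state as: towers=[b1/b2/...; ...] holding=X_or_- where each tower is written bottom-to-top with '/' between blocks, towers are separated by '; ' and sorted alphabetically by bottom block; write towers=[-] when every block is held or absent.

step 1 (pickup(B)): towers=[A/E; C/D] holding=B
step 2 (stack(B, E)): towers=[A/E/B; C/D] holding=-
step 3 (unstack(D, C)): towers=[A/E/B; C] holding=D
step 4 (putdown(D)): towers=[A/E/B; C; D] holding=-
step 5 (unstack(B, E)): towers=[A/E; C; D] holding=B
step 6 (unstack(B, D)) [no-op]: towers=[A/E; C; D] holding=B

towers=[A/E; C; D] holding=B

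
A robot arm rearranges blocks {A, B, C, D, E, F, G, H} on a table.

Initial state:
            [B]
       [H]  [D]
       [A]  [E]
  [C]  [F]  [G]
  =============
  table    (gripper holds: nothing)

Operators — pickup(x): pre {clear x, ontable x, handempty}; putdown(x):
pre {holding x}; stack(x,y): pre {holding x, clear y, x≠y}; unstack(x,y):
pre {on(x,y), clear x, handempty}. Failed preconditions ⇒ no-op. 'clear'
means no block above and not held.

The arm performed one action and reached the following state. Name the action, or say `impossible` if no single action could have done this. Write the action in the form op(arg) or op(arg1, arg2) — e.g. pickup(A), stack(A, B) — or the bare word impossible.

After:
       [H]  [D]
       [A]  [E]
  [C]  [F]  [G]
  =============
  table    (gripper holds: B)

target: towers=[C; F/A/H; G/E/D] holding=B
     unstack(H, A) → towers=[C; F/A; G/E/D/B] holding=H
     unstack(B, D) → towers=[C; F/A/H; G/E/D] holding=B  ← match
         pickup(C) → towers=[F/A/H; G/E/D/B] holding=C

unstack(B, D)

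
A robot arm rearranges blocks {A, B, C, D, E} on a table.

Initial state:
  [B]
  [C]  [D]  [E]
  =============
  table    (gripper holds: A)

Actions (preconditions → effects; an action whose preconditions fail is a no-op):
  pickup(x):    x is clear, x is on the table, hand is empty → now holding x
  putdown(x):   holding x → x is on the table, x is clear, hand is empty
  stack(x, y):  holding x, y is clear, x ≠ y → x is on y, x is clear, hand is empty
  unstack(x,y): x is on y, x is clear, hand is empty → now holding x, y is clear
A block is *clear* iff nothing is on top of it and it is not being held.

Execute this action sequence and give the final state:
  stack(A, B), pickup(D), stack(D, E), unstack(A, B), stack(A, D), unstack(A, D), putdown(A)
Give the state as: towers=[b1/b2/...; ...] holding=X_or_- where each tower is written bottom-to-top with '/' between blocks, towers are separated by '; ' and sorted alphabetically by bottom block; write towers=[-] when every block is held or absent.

towers=[A; C/B; E/D] holding=-

step 1 (stack(A, B)): towers=[C/B/A; D; E] holding=-
step 2 (pickup(D)): towers=[C/B/A; E] holding=D
step 3 (stack(D, E)): towers=[C/B/A; E/D] holding=-
step 4 (unstack(A, B)): towers=[C/B; E/D] holding=A
step 5 (stack(A, D)): towers=[C/B; E/D/A] holding=-
step 6 (unstack(A, D)): towers=[C/B; E/D] holding=A
step 7 (putdown(A)): towers=[A; C/B; E/D] holding=-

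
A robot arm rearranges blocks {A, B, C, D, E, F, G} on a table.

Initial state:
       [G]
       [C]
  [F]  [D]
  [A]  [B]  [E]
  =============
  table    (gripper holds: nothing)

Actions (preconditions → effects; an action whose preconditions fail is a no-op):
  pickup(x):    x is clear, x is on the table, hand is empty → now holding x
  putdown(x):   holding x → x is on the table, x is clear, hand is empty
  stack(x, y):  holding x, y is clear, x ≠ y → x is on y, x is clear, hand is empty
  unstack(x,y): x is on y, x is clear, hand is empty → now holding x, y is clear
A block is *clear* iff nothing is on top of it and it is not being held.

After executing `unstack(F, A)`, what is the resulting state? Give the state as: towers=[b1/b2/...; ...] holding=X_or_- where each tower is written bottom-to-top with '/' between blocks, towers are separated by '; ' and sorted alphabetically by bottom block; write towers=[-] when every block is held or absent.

towers=[A; B/D/C/G; E] holding=F

before: towers=[A/F; B/D/C/G; E] holding=-
pre[unstack(F, A)]: on(F,A) ok, clear(F) ok, handempty ok
all met → apply unstack(F, A)
after:  towers=[A; B/D/C/G; E] holding=F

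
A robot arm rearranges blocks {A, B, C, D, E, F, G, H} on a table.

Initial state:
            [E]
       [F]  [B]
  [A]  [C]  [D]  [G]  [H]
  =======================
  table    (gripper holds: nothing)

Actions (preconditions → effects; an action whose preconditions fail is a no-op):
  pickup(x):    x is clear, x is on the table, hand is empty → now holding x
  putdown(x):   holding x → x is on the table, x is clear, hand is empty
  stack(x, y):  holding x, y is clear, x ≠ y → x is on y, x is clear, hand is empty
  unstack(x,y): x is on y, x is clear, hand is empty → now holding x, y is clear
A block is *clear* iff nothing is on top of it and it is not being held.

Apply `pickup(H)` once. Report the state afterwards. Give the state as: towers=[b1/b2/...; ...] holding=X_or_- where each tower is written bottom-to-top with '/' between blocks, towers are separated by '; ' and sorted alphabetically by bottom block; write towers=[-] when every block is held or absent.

before: towers=[A; C/F; D/B/E; G; H] holding=-
pre[pickup(H)]: clear(H) yes, ontable(H) yes, handempty yes
all met → apply pickup(H)
after:  towers=[A; C/F; D/B/E; G] holding=H

towers=[A; C/F; D/B/E; G] holding=H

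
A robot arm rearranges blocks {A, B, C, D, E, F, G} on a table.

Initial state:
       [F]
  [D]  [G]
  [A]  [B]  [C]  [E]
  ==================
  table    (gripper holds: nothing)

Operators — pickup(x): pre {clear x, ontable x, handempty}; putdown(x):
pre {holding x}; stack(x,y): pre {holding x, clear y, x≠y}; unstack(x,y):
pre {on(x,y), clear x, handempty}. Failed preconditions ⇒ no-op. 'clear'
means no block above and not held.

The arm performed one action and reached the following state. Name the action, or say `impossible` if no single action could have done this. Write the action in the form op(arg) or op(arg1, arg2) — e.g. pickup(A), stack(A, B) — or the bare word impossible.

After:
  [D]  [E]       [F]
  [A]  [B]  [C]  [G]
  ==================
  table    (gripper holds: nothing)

impossible

target: towers=[A/D; B/E; C; G/F] holding=-
     unstack(F, G) → towers=[A/D; B/G; C; E] holding=F
     unstack(D, A) → towers=[A; B/G/F; C; E] holding=D
         pickup(E) → towers=[A/D; B/G/F; C] holding=E
         pickup(C) → towers=[A/D; B/G/F; E] holding=C
none of the 4 applicable actions match → impossible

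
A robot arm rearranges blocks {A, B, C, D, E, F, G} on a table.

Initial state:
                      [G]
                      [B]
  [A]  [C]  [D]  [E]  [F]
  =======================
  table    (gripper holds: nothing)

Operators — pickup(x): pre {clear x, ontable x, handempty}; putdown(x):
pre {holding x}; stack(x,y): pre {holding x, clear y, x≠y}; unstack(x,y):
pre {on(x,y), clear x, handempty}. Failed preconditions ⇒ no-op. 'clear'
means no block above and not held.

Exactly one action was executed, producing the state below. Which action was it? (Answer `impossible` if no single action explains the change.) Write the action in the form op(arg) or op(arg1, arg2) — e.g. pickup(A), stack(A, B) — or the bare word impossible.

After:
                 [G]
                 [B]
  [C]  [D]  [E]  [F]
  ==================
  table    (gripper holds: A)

target: towers=[C; D; E; F/B/G] holding=A
     unstack(G, B) → towers=[A; C; D; E; F/B] holding=G
         pickup(D) → towers=[A; C; E; F/B/G] holding=D
         pickup(A) → towers=[C; D; E; F/B/G] holding=A  ← match
         pickup(E) → towers=[A; C; D; F/B/G] holding=E
         pickup(C) → towers=[A; D; E; F/B/G] holding=C

pickup(A)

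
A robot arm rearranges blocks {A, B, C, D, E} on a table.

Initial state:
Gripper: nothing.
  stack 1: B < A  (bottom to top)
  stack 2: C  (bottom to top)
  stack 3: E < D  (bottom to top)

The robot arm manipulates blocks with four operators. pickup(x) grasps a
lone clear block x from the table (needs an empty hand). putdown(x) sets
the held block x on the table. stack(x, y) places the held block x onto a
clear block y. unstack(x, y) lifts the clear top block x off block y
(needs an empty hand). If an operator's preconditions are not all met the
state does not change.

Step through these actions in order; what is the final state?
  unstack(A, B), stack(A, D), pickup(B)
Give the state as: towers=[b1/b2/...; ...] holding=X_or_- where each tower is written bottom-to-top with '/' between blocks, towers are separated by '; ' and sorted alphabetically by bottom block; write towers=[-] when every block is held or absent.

towers=[C; E/D/A] holding=B

step 1 (unstack(A, B)): towers=[B; C; E/D] holding=A
step 2 (stack(A, D)): towers=[B; C; E/D/A] holding=-
step 3 (pickup(B)): towers=[C; E/D/A] holding=B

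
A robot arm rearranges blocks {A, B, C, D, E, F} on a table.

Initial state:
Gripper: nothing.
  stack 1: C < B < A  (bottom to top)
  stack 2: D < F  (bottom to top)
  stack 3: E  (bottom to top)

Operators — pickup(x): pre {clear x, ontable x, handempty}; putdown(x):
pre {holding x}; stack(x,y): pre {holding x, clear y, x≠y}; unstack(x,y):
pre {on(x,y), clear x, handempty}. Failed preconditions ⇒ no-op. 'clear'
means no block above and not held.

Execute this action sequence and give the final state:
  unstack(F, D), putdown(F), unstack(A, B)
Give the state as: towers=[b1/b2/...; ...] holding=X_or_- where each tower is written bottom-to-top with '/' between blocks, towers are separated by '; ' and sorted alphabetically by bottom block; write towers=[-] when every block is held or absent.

towers=[C/B; D; E; F] holding=A

step 1 (unstack(F, D)): towers=[C/B/A; D; E] holding=F
step 2 (putdown(F)): towers=[C/B/A; D; E; F] holding=-
step 3 (unstack(A, B)): towers=[C/B; D; E; F] holding=A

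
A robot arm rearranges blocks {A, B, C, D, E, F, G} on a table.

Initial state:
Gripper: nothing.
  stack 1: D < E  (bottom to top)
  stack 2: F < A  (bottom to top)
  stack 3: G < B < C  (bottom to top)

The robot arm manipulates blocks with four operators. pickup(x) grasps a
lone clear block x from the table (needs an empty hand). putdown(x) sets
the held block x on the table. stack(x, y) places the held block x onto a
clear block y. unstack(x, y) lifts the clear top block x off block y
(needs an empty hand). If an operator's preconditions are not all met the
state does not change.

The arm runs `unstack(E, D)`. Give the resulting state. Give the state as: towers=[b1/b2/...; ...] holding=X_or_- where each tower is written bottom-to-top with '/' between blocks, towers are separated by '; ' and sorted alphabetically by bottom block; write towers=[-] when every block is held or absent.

towers=[D; F/A; G/B/C] holding=E

before: towers=[D/E; F/A; G/B/C] holding=-
pre[unstack(E, D)]: on(E,D) yes, clear(E) yes, handempty yes
all met → apply unstack(E, D)
after:  towers=[D; F/A; G/B/C] holding=E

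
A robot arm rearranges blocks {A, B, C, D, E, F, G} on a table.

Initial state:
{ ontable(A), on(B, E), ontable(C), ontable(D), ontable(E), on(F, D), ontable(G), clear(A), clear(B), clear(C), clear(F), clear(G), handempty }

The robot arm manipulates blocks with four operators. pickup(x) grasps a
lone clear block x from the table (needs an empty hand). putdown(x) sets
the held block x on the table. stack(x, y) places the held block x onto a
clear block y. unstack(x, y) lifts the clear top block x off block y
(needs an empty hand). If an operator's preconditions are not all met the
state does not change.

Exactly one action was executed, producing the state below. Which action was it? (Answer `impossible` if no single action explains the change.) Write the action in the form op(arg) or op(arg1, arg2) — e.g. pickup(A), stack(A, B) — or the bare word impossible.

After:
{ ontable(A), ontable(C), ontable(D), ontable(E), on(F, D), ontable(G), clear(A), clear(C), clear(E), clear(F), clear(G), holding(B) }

target: towers=[A; C; D/F; E; G] holding=B
     unstack(B, E) → towers=[A; C; D/F; E; G] holding=B  ← match
     unstack(F, D) → towers=[A; C; D; E/B; G] holding=F
         pickup(G) → towers=[A; C; D/F; E/B] holding=G
         pickup(A) → towers=[C; D/F; E/B; G] holding=A
         pickup(C) → towers=[A; D/F; E/B; G] holding=C

unstack(B, E)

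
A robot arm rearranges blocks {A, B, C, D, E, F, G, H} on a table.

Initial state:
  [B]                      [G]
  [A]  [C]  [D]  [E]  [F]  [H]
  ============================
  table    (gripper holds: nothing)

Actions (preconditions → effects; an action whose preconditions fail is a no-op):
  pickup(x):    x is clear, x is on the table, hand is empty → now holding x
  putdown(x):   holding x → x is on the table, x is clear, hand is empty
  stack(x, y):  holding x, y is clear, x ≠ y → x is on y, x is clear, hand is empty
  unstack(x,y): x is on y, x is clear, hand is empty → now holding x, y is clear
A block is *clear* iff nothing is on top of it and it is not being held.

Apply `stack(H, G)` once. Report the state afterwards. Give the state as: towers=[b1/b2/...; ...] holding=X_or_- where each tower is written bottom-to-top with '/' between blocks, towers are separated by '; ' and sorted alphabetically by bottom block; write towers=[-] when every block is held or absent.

towers=[A/B; C; D; E; F; H/G] holding=-

before: towers=[A/B; C; D; E; F; H/G] holding=-
pre[stack(H, G)]: holding(H) fail, clear(G) ok, H≠G ok
holding(H) unmet → stack(H, G) is a no-op
after:  towers=[A/B; C; D; E; F; H/G] holding=-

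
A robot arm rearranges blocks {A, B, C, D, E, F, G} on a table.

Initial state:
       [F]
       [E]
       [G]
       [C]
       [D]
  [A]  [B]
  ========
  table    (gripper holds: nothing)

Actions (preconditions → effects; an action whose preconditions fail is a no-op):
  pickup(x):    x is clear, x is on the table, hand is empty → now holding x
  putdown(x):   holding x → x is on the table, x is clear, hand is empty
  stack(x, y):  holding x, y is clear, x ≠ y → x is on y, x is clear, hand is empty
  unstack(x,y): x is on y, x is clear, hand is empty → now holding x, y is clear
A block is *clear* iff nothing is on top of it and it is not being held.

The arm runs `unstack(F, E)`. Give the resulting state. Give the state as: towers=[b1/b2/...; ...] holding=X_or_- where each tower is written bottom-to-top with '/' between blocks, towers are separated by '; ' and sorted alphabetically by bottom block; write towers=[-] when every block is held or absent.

towers=[A; B/D/C/G/E] holding=F

before: towers=[A; B/D/C/G/E/F] holding=-
pre[unstack(F, E)]: on(F,E) ok, clear(F) ok, handempty ok
all met → apply unstack(F, E)
after:  towers=[A; B/D/C/G/E] holding=F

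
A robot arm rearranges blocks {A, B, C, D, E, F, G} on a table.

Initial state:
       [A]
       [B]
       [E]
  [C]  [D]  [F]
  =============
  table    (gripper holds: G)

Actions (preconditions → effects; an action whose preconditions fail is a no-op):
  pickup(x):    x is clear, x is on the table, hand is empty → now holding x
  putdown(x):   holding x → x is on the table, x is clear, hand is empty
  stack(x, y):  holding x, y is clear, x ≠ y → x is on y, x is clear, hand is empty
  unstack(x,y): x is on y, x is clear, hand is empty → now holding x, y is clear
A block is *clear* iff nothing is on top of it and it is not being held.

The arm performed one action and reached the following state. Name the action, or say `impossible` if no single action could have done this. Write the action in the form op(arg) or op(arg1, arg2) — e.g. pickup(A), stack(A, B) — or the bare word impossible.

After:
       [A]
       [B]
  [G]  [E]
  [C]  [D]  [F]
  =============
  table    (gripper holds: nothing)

stack(G, C)

target: towers=[C/G; D/E/B/A; F] holding=-
        putdown(G) → towers=[C; D/E/B/A; F; G] holding=-
       stack(G, F) → towers=[C; D/E/B/A; F/G] holding=-
       stack(G, A) → towers=[C; D/E/B/A/G; F] holding=-
       stack(G, C) → towers=[C/G; D/E/B/A; F] holding=-  ← match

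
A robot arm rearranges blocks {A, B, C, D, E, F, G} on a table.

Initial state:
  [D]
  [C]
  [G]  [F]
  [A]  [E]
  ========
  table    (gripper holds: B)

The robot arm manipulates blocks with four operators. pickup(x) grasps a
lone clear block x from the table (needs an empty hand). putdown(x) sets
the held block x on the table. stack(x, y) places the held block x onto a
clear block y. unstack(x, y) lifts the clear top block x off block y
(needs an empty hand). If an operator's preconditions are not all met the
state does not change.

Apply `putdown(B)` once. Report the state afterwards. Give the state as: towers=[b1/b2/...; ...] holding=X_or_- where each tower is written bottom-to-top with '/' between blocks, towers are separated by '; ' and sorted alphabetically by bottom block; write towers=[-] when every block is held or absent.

before: towers=[A/G/C/D; E/F] holding=B
pre[putdown(B)]: holding(B) ok
all met → apply putdown(B)
after:  towers=[A/G/C/D; B; E/F] holding=-

towers=[A/G/C/D; B; E/F] holding=-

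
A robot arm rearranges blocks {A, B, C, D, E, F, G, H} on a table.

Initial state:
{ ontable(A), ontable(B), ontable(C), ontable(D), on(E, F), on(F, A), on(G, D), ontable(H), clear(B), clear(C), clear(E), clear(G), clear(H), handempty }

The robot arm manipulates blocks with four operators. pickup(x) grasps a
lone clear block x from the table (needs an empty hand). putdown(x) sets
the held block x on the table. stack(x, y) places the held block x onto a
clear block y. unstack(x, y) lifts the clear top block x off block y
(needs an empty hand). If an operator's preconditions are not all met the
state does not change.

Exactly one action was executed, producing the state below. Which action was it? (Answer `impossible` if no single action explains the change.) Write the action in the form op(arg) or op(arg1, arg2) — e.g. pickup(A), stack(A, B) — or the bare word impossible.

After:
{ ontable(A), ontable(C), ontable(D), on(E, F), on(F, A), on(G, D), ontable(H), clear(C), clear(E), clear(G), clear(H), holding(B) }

pickup(B)

target: towers=[A/F/E; C; D/G; H] holding=B
     unstack(G, D) → towers=[A/F/E; B; C; D; H] holding=G
     unstack(E, F) → towers=[A/F; B; C; D/G; H] holding=E
         pickup(H) → towers=[A/F/E; B; C; D/G] holding=H
         pickup(B) → towers=[A/F/E; C; D/G; H] holding=B  ← match
         pickup(C) → towers=[A/F/E; B; D/G; H] holding=C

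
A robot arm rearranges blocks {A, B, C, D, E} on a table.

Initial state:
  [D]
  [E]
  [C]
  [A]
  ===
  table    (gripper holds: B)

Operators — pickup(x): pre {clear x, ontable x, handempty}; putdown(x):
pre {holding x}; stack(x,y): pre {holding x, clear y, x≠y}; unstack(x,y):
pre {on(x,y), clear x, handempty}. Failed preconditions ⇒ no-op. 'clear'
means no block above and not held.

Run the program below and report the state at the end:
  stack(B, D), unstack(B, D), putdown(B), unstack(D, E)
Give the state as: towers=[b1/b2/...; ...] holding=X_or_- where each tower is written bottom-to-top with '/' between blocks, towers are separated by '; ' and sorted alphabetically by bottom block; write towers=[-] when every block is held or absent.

towers=[A/C/E; B] holding=D

step 1 (stack(B, D)): towers=[A/C/E/D/B] holding=-
step 2 (unstack(B, D)): towers=[A/C/E/D] holding=B
step 3 (putdown(B)): towers=[A/C/E/D; B] holding=-
step 4 (unstack(D, E)): towers=[A/C/E; B] holding=D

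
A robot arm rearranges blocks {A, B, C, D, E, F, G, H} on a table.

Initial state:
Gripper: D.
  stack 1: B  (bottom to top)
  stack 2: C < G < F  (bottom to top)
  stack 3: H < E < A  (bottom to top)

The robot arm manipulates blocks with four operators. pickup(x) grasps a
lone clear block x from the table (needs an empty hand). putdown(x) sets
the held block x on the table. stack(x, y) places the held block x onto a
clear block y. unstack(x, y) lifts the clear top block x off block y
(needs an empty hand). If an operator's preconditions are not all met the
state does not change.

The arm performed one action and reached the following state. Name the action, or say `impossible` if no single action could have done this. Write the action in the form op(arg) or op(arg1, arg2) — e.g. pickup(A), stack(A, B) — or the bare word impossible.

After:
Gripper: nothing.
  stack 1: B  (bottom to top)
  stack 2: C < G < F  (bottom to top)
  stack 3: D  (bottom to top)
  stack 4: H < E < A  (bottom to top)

putdown(D)

target: towers=[B; C/G/F; D; H/E/A] holding=-
        putdown(D) → towers=[B; C/G/F; D; H/E/A] holding=-  ← match
       stack(D, A) → towers=[B; C/G/F; H/E/A/D] holding=-
       stack(D, B) → towers=[B/D; C/G/F; H/E/A] holding=-
       stack(D, F) → towers=[B; C/G/F/D; H/E/A] holding=-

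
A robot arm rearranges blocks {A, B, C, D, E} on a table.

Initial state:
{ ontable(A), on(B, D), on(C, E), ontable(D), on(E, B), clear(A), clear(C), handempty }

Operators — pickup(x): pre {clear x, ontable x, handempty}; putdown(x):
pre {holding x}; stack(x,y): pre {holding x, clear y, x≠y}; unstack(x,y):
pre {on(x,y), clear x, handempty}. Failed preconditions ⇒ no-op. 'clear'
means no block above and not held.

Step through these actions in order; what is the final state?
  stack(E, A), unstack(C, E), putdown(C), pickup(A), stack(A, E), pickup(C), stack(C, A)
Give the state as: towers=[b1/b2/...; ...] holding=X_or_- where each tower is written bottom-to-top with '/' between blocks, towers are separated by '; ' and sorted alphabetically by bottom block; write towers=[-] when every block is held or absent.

step 1 (stack(E, A)) [no-op]: towers=[A; D/B/E/C] holding=-
step 2 (unstack(C, E)): towers=[A; D/B/E] holding=C
step 3 (putdown(C)): towers=[A; C; D/B/E] holding=-
step 4 (pickup(A)): towers=[C; D/B/E] holding=A
step 5 (stack(A, E)): towers=[C; D/B/E/A] holding=-
step 6 (pickup(C)): towers=[D/B/E/A] holding=C
step 7 (stack(C, A)): towers=[D/B/E/A/C] holding=-

towers=[D/B/E/A/C] holding=-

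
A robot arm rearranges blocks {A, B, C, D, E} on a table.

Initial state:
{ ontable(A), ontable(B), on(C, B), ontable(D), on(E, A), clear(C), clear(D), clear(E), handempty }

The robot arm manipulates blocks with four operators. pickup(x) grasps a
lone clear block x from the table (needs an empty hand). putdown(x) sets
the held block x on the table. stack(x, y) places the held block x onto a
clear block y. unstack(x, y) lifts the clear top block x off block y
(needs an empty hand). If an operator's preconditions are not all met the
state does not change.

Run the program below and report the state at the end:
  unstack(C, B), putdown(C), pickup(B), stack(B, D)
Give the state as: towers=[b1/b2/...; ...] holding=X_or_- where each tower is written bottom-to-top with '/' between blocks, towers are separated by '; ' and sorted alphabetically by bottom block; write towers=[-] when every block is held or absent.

step 1 (unstack(C, B)): towers=[A/E; B; D] holding=C
step 2 (putdown(C)): towers=[A/E; B; C; D] holding=-
step 3 (pickup(B)): towers=[A/E; C; D] holding=B
step 4 (stack(B, D)): towers=[A/E; C; D/B] holding=-

towers=[A/E; C; D/B] holding=-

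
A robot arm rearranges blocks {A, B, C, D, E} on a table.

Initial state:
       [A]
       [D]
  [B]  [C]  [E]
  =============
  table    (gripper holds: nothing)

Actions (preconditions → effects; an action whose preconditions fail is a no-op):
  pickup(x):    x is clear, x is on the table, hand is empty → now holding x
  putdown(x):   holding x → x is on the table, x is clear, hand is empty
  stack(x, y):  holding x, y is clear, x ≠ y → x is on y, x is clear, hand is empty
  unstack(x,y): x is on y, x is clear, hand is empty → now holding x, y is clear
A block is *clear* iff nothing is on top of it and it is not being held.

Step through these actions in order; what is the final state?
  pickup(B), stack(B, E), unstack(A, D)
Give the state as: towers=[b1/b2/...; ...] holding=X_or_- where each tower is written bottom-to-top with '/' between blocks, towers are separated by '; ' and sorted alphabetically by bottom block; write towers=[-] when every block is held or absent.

towers=[C/D; E/B] holding=A

step 1 (pickup(B)): towers=[C/D/A; E] holding=B
step 2 (stack(B, E)): towers=[C/D/A; E/B] holding=-
step 3 (unstack(A, D)): towers=[C/D; E/B] holding=A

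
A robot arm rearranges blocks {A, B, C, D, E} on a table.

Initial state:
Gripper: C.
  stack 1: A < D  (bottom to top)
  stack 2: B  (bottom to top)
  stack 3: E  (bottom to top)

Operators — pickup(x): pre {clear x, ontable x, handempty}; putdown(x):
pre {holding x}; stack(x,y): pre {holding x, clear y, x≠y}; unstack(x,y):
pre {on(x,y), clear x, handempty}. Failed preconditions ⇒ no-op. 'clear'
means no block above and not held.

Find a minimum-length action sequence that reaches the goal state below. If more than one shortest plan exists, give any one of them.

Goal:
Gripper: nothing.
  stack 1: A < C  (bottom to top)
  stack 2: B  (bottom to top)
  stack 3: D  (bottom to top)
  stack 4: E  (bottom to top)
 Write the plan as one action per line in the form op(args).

putdown(C)
unstack(D, A)
putdown(D)
pickup(C)
stack(C, A)

step 1 (putdown(C)): towers=[A/D; B; C; E] holding=-
step 2 (unstack(D, A)): towers=[A; B; C; E] holding=D
step 3 (putdown(D)): towers=[A; B; C; D; E] holding=-
step 4 (pickup(C)): towers=[A; B; D; E] holding=C
step 5 (stack(C, A)): towers=[A/C; B; D; E] holding=-
goal check: towers=[A/C; B; D; E] holding=- — reached (length 5, optimal by BFS)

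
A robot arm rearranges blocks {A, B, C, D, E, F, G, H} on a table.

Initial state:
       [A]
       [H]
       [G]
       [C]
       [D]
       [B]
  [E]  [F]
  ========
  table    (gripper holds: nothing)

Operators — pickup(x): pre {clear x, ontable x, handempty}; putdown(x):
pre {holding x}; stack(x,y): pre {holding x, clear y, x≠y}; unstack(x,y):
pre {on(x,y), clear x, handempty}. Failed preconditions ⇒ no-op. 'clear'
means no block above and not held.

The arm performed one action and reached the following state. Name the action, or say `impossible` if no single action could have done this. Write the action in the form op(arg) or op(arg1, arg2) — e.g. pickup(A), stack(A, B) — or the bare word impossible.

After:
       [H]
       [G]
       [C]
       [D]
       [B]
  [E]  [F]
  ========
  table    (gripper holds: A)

unstack(A, H)

target: towers=[E; F/B/D/C/G/H] holding=A
     unstack(A, H) → towers=[E; F/B/D/C/G/H] holding=A  ← match
         pickup(E) → towers=[F/B/D/C/G/H/A] holding=E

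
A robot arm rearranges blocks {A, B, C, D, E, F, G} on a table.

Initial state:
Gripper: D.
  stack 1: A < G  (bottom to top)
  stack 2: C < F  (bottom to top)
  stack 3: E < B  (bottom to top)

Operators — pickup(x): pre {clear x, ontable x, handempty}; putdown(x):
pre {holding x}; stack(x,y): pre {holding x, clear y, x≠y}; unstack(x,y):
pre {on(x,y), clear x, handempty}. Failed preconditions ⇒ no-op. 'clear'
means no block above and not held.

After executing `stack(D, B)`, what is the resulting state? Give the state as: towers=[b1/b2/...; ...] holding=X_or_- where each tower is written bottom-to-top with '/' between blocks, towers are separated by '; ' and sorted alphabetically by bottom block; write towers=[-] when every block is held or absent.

before: towers=[A/G; C/F; E/B] holding=D
pre[stack(D, B)]: holding(D) ok, clear(B) ok, D≠B ok
all met → apply stack(D, B)
after:  towers=[A/G; C/F; E/B/D] holding=-

towers=[A/G; C/F; E/B/D] holding=-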